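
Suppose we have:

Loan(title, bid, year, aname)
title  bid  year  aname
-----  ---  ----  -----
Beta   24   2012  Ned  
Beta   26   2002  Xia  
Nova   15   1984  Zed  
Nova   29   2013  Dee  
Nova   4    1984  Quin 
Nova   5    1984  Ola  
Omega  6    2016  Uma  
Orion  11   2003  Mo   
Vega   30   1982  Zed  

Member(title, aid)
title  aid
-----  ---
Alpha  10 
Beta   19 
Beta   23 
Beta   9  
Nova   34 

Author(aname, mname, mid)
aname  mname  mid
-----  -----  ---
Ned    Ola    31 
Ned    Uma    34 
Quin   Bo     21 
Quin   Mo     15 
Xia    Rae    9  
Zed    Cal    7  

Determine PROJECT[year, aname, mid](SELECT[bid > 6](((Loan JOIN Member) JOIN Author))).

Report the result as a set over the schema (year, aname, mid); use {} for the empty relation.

Joining Loan and Member on title yields {(Beta, 24, 2012, Ned, 19), (Beta, 24, 2012, Ned, 23), (Beta, 24, 2012, Ned, 9), (Beta, 26, 2002, Xia, 19), (Beta, 26, 2002, Xia, 23), (Beta, 26, 2002, Xia, 9), (Nova, 15, 1984, Zed, 34), (Nova, 29, 2013, Dee, 34), (Nova, 4, 1984, Quin, 34), (Nova, 5, 1984, Ola, 34)}.
Joining (Loan JOIN Member) and Author on aname yields {(Beta, 24, 2012, Ned, 19, Ola, 31), (Beta, 24, 2012, Ned, 19, Uma, 34), (Beta, 24, 2012, Ned, 23, Ola, 31), (Beta, 24, 2012, Ned, 23, Uma, 34), (Beta, 24, 2012, Ned, 9, Ola, 31), (Beta, 24, 2012, Ned, 9, Uma, 34), (Beta, 26, 2002, Xia, 19, Rae, 9), (Beta, 26, 2002, Xia, 23, Rae, 9), (Beta, 26, 2002, Xia, 9, Rae, 9), (Nova, 15, 1984, Zed, 34, Cal, 7), (Nova, 4, 1984, Quin, 34, Bo, 21), (Nova, 4, 1984, Quin, 34, Mo, 15)}.
Apply σ_{bid > 6}; surviving tuples: {(Beta, 24, 2012, Ned, 19, Ola, 31), (Beta, 24, 2012, Ned, 19, Uma, 34), (Beta, 24, 2012, Ned, 23, Ola, 31), (Beta, 24, 2012, Ned, 23, Uma, 34), (Beta, 24, 2012, Ned, 9, Ola, 31), (Beta, 24, 2012, Ned, 9, Uma, 34), (Beta, 26, 2002, Xia, 19, Rae, 9), (Beta, 26, 2002, Xia, 23, Rae, 9), (Beta, 26, 2002, Xia, 9, Rae, 9), (Nova, 15, 1984, Zed, 34, Cal, 7)}
π[year, aname, mid]: project onto (year, aname, mid) (6 duplicate(s) eliminated) → {(1984, Zed, 7), (2002, Xia, 9), (2012, Ned, 31), (2012, Ned, 34)}

{(1984, Zed, 7), (2002, Xia, 9), (2012, Ned, 31), (2012, Ned, 34)}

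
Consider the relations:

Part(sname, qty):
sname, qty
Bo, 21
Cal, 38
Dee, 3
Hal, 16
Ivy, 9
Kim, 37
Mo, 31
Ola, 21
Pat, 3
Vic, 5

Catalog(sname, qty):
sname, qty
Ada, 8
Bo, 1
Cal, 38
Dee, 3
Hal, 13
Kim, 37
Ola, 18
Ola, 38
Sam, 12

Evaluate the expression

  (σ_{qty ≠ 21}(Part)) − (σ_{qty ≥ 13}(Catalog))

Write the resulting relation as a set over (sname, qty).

Apply σ_{qty ≠ 21}; surviving tuples: {(Cal, 38), (Dee, 3), (Hal, 16), (Ivy, 9), (Kim, 37), (Mo, 31), (Pat, 3), (Vic, 5)}
Apply σ_{qty ≥ 13}; surviving tuples: {(Cal, 38), (Hal, 13), (Kim, 37), (Ola, 18), (Ola, 38)}
Taking the difference: {(Dee, 3), (Hal, 16), (Ivy, 9), (Mo, 31), (Pat, 3), (Vic, 5)}

{(Dee, 3), (Hal, 16), (Ivy, 9), (Mo, 31), (Pat, 3), (Vic, 5)}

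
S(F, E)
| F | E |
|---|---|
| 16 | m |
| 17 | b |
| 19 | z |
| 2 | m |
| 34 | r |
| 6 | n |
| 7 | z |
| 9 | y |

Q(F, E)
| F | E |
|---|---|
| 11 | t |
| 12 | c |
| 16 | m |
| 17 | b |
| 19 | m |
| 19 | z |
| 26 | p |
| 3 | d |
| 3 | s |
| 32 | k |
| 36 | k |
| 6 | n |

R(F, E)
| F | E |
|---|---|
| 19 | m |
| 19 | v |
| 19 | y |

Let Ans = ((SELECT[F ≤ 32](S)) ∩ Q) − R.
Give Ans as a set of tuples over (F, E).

{(16, m), (17, b), (19, z), (6, n)}

Selection F ≤ 32: {(16, m), (17, b), (19, z), (2, m), (6, n), (7, z), (9, y)}
Taking the intersection: {(16, m), (17, b), (19, z), (6, n)}
Taking the difference: {(16, m), (17, b), (19, z), (6, n)}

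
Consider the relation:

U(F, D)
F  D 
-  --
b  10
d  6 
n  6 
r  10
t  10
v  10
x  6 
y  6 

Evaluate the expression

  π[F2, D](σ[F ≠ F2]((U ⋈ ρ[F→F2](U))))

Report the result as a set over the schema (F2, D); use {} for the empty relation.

{(b, 10), (d, 6), (n, 6), (r, 10), (t, 10), (v, 10), (x, 6), (y, 6)}

ρ[F→F2]: schema becomes (F2, D); tuples unchanged.
Natural join on D: {(b, 10, b), (b, 10, r), (b, 10, t), (b, 10, v), (d, 6, d), (d, 6, n), (d, 6, x), (d, 6, y), (n, 6, d), (n, 6, n), (n, 6, x), (n, 6, y), (r, 10, b), (r, 10, r), (r, 10, t), (r, 10, v), (t, 10, b), (t, 10, r), (t, 10, t), (t, 10, v), (v, 10, b), (v, 10, r), (v, 10, t), (v, 10, v), (x, 6, d), (x, 6, n), (x, 6, x), (x, 6, y), (y, 6, d), (y, 6, n), (y, 6, x), (y, 6, y)}
Apply σ_{F ≠ F2}; surviving tuples: {(b, 10, r), (b, 10, t), (b, 10, v), (d, 6, n), (d, 6, x), (d, 6, y), (n, 6, d), (n, 6, x), (n, 6, y), (r, 10, b), (r, 10, t), (r, 10, v), (t, 10, b), (t, 10, r), (t, 10, v), (v, 10, b), (v, 10, r), (v, 10, t), (x, 6, d), (x, 6, n), (x, 6, y), (y, 6, d), (y, 6, n), (y, 6, x)}
Keep only column(s) F2, D (16 duplicate(s) eliminated): {(b, 10), (d, 6), (n, 6), (r, 10), (t, 10), (v, 10), (x, 6), (y, 6)}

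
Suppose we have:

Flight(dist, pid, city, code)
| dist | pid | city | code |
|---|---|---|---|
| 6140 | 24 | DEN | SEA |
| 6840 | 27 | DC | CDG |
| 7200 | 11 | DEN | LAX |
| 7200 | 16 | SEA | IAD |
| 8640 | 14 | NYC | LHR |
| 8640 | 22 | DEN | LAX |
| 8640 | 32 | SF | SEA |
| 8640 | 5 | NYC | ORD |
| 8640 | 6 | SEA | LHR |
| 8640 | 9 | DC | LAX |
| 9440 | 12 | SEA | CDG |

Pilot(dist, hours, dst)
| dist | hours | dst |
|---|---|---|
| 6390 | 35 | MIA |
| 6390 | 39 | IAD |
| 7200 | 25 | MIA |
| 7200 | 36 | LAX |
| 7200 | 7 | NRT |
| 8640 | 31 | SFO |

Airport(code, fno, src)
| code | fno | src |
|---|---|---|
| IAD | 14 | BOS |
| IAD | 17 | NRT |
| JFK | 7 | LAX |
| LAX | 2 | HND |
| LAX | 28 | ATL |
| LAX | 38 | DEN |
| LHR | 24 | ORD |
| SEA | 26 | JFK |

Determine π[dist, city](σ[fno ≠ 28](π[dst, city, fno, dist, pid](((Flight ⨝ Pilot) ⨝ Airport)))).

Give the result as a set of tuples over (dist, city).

{(7200, DEN), (7200, SEA), (8640, DC), (8640, DEN), (8640, NYC), (8640, SEA), (8640, SF)}

Natural join on dist: {(7200, 11, DEN, LAX, 25, MIA), (7200, 11, DEN, LAX, 36, LAX), (7200, 11, DEN, LAX, 7, NRT), (7200, 16, SEA, IAD, 25, MIA), (7200, 16, SEA, IAD, 36, LAX), (7200, 16, SEA, IAD, 7, NRT), (8640, 14, NYC, LHR, 31, SFO), (8640, 22, DEN, LAX, 31, SFO), (8640, 32, SF, SEA, 31, SFO), (8640, 5, NYC, ORD, 31, SFO), (8640, 6, SEA, LHR, 31, SFO), (8640, 9, DC, LAX, 31, SFO)}
Natural join on code: {(7200, 11, DEN, LAX, 25, MIA, 2, HND), (7200, 11, DEN, LAX, 25, MIA, 28, ATL), (7200, 11, DEN, LAX, 25, MIA, 38, DEN), (7200, 11, DEN, LAX, 36, LAX, 2, HND), (7200, 11, DEN, LAX, 36, LAX, 28, ATL), (7200, 11, DEN, LAX, 36, LAX, 38, DEN), (7200, 11, DEN, LAX, 7, NRT, 2, HND), (7200, 11, DEN, LAX, 7, NRT, 28, ATL), (7200, 11, DEN, LAX, 7, NRT, 38, DEN), (7200, 16, SEA, IAD, 25, MIA, 14, BOS), (7200, 16, SEA, IAD, 25, MIA, 17, NRT), (7200, 16, SEA, IAD, 36, LAX, 14, BOS), (7200, 16, SEA, IAD, 36, LAX, 17, NRT), (7200, 16, SEA, IAD, 7, NRT, 14, BOS), (7200, 16, SEA, IAD, 7, NRT, 17, NRT), (8640, 14, NYC, LHR, 31, SFO, 24, ORD), (8640, 22, DEN, LAX, 31, SFO, 2, HND), (8640, 22, DEN, LAX, 31, SFO, 28, ATL), (8640, 22, DEN, LAX, 31, SFO, 38, DEN), (8640, 32, SF, SEA, 31, SFO, 26, JFK), (8640, 6, SEA, LHR, 31, SFO, 24, ORD), (8640, 9, DC, LAX, 31, SFO, 2, HND), (8640, 9, DC, LAX, 31, SFO, 28, ATL), (8640, 9, DC, LAX, 31, SFO, 38, DEN)}
π[dst, city, fno, dist, pid]: project onto (dst, city, fno, dist, pid) → {(LAX, DEN, 2, 7200, 11), (LAX, DEN, 28, 7200, 11), (LAX, DEN, 38, 7200, 11), (LAX, SEA, 14, 7200, 16), (LAX, SEA, 17, 7200, 16), (MIA, DEN, 2, 7200, 11), (MIA, DEN, 28, 7200, 11), (MIA, DEN, 38, 7200, 11), (MIA, SEA, 14, 7200, 16), (MIA, SEA, 17, 7200, 16), (NRT, DEN, 2, 7200, 11), (NRT, DEN, 28, 7200, 11), (NRT, DEN, 38, 7200, 11), (NRT, SEA, 14, 7200, 16), (NRT, SEA, 17, 7200, 16), (SFO, DC, 2, 8640, 9), (SFO, DC, 28, 8640, 9), (SFO, DC, 38, 8640, 9), (SFO, DEN, 2, 8640, 22), (SFO, DEN, 28, 8640, 22), (SFO, DEN, 38, 8640, 22), (SFO, NYC, 24, 8640, 14), (SFO, SEA, 24, 8640, 6), (SFO, SF, 26, 8640, 32)}
σ[fno ≠ 28]: keep tuples satisfying fno ≠ 28 → {(LAX, DEN, 2, 7200, 11), (LAX, DEN, 38, 7200, 11), (LAX, SEA, 14, 7200, 16), (LAX, SEA, 17, 7200, 16), (MIA, DEN, 2, 7200, 11), (MIA, DEN, 38, 7200, 11), (MIA, SEA, 14, 7200, 16), (MIA, SEA, 17, 7200, 16), (NRT, DEN, 2, 7200, 11), (NRT, DEN, 38, 7200, 11), (NRT, SEA, 14, 7200, 16), (NRT, SEA, 17, 7200, 16), (SFO, DC, 2, 8640, 9), (SFO, DC, 38, 8640, 9), (SFO, DEN, 2, 8640, 22), (SFO, DEN, 38, 8640, 22), (SFO, NYC, 24, 8640, 14), (SFO, SEA, 24, 8640, 6), (SFO, SF, 26, 8640, 32)}
π[dist, city]: project onto (dist, city) (12 duplicate(s) eliminated) → {(7200, DEN), (7200, SEA), (8640, DC), (8640, DEN), (8640, NYC), (8640, SEA), (8640, SF)}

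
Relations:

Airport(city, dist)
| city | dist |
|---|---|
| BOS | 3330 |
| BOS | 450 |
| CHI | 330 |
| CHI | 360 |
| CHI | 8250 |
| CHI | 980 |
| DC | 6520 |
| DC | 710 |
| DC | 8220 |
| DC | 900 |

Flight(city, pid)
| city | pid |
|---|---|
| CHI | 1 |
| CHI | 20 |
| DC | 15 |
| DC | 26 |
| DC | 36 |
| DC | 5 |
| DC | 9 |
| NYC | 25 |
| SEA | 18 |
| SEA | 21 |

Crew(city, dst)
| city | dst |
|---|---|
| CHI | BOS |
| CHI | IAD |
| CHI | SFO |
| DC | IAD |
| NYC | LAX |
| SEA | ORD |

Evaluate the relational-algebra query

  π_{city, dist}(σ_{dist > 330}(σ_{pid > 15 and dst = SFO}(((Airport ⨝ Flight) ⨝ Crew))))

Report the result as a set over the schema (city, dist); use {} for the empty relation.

{(CHI, 360), (CHI, 8250), (CHI, 980)}

Natural join on city: {(CHI, 330, 1), (CHI, 330, 20), (CHI, 360, 1), (CHI, 360, 20), (CHI, 8250, 1), (CHI, 8250, 20), (CHI, 980, 1), (CHI, 980, 20), (DC, 6520, 15), (DC, 6520, 26), (DC, 6520, 36), (DC, 6520, 5), (DC, 6520, 9), (DC, 710, 15), (DC, 710, 26), (DC, 710, 36), (DC, 710, 5), (DC, 710, 9), (DC, 8220, 15), (DC, 8220, 26), (DC, 8220, 36), (DC, 8220, 5), (DC, 8220, 9), (DC, 900, 15), (DC, 900, 26), (DC, 900, 36), (DC, 900, 5), (DC, 900, 9)}
Natural join on city: {(CHI, 330, 1, BOS), (CHI, 330, 1, IAD), (CHI, 330, 1, SFO), (CHI, 330, 20, BOS), (CHI, 330, 20, IAD), (CHI, 330, 20, SFO), (CHI, 360, 1, BOS), (CHI, 360, 1, IAD), (CHI, 360, 1, SFO), (CHI, 360, 20, BOS), (CHI, 360, 20, IAD), (CHI, 360, 20, SFO), (CHI, 8250, 1, BOS), (CHI, 8250, 1, IAD), (CHI, 8250, 1, SFO), (CHI, 8250, 20, BOS), (CHI, 8250, 20, IAD), (CHI, 8250, 20, SFO), (CHI, 980, 1, BOS), (CHI, 980, 1, IAD), (CHI, 980, 1, SFO), (CHI, 980, 20, BOS), (CHI, 980, 20, IAD), (CHI, 980, 20, SFO), (DC, 6520, 15, IAD), (DC, 6520, 26, IAD), (DC, 6520, 36, IAD), (DC, 6520, 5, IAD), (DC, 6520, 9, IAD), (DC, 710, 15, IAD), (DC, 710, 26, IAD), (DC, 710, 36, IAD), (DC, 710, 5, IAD), (DC, 710, 9, IAD), (DC, 8220, 15, IAD), (DC, 8220, 26, IAD), (DC, 8220, 36, IAD), (DC, 8220, 5, IAD), (DC, 8220, 9, IAD), (DC, 900, 15, IAD), (DC, 900, 26, IAD), (DC, 900, 36, IAD), (DC, 900, 5, IAD), (DC, 900, 9, IAD)}
Selection pid > 15 and dst = SFO: {(CHI, 330, 20, SFO), (CHI, 360, 20, SFO), (CHI, 8250, 20, SFO), (CHI, 980, 20, SFO)}
Selection dist > 330: {(CHI, 360, 20, SFO), (CHI, 8250, 20, SFO), (CHI, 980, 20, SFO)}
Projecting to city, dist: {(CHI, 360), (CHI, 8250), (CHI, 980)}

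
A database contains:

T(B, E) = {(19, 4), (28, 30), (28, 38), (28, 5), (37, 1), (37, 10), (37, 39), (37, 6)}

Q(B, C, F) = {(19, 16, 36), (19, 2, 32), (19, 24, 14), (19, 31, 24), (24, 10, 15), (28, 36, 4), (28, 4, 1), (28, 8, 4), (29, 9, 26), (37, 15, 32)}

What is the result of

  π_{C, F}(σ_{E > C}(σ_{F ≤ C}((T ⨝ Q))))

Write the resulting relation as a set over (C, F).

T ⋈ Q (natural join on B): {(19, 4, 16, 36), (19, 4, 2, 32), (19, 4, 24, 14), (19, 4, 31, 24), (28, 30, 36, 4), (28, 30, 4, 1), (28, 30, 8, 4), (28, 38, 36, 4), (28, 38, 4, 1), (28, 38, 8, 4), (28, 5, 36, 4), (28, 5, 4, 1), (28, 5, 8, 4), (37, 1, 15, 32), (37, 10, 15, 32), (37, 39, 15, 32), (37, 6, 15, 32)}
Apply σ_{F ≤ C}; surviving tuples: {(19, 4, 24, 14), (19, 4, 31, 24), (28, 30, 36, 4), (28, 30, 4, 1), (28, 30, 8, 4), (28, 38, 36, 4), (28, 38, 4, 1), (28, 38, 8, 4), (28, 5, 36, 4), (28, 5, 4, 1), (28, 5, 8, 4)}
Apply σ_{E > C}; surviving tuples: {(28, 30, 4, 1), (28, 30, 8, 4), (28, 38, 36, 4), (28, 38, 4, 1), (28, 38, 8, 4), (28, 5, 4, 1)}
π[C, F]: project onto (C, F) (3 duplicate(s) eliminated) → {(36, 4), (4, 1), (8, 4)}

{(36, 4), (4, 1), (8, 4)}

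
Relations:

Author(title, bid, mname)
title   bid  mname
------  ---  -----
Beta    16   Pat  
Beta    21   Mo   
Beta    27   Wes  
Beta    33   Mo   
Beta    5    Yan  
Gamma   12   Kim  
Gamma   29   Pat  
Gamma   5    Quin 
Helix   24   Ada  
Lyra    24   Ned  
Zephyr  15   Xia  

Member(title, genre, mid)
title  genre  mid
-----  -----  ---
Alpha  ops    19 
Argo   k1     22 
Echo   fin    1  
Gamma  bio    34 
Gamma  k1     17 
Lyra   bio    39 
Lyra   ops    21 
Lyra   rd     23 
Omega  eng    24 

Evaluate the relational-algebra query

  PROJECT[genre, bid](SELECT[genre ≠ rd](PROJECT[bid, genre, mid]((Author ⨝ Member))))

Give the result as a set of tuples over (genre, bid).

Author ⋈ Member (natural join on title): {(Gamma, 12, Kim, bio, 34), (Gamma, 12, Kim, k1, 17), (Gamma, 29, Pat, bio, 34), (Gamma, 29, Pat, k1, 17), (Gamma, 5, Quin, bio, 34), (Gamma, 5, Quin, k1, 17), (Lyra, 24, Ned, bio, 39), (Lyra, 24, Ned, ops, 21), (Lyra, 24, Ned, rd, 23)}
π_{bid, genre, mid} gives {(12, bio, 34), (12, k1, 17), (24, bio, 39), (24, ops, 21), (24, rd, 23), (29, bio, 34), (29, k1, 17), (5, bio, 34), (5, k1, 17)}.
Filtering on genre ≠ rd leaves {(12, bio, 34), (12, k1, 17), (24, bio, 39), (24, ops, 21), (29, bio, 34), (29, k1, 17), (5, bio, 34), (5, k1, 17)}.
π_{genre, bid} gives {(bio, 12), (bio, 24), (bio, 29), (bio, 5), (k1, 12), (k1, 29), (k1, 5), (ops, 24)}.

{(bio, 12), (bio, 24), (bio, 29), (bio, 5), (k1, 12), (k1, 29), (k1, 5), (ops, 24)}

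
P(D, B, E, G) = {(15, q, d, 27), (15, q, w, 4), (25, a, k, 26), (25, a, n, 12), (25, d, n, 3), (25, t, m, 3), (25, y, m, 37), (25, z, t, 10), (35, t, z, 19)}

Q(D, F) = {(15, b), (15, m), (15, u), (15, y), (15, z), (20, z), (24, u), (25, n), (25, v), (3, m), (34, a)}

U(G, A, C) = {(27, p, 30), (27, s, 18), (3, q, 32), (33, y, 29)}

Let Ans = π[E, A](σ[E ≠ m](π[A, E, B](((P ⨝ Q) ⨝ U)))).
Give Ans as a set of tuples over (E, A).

Joining P and Q on D yields {(15, q, d, 27, b), (15, q, d, 27, m), (15, q, d, 27, u), (15, q, d, 27, y), (15, q, d, 27, z), (15, q, w, 4, b), (15, q, w, 4, m), (15, q, w, 4, u), (15, q, w, 4, y), (15, q, w, 4, z), (25, a, k, 26, n), (25, a, k, 26, v), (25, a, n, 12, n), (25, a, n, 12, v), (25, d, n, 3, n), (25, d, n, 3, v), (25, t, m, 3, n), (25, t, m, 3, v), (25, y, m, 37, n), (25, y, m, 37, v), (25, z, t, 10, n), (25, z, t, 10, v)}.
Joining (P ⨝ Q) and U on G yields {(15, q, d, 27, b, p, 30), (15, q, d, 27, b, s, 18), (15, q, d, 27, m, p, 30), (15, q, d, 27, m, s, 18), (15, q, d, 27, u, p, 30), (15, q, d, 27, u, s, 18), (15, q, d, 27, y, p, 30), (15, q, d, 27, y, s, 18), (15, q, d, 27, z, p, 30), (15, q, d, 27, z, s, 18), (25, d, n, 3, n, q, 32), (25, d, n, 3, v, q, 32), (25, t, m, 3, n, q, 32), (25, t, m, 3, v, q, 32)}.
π_{A, E, B} gives {(p, d, q), (q, m, t), (q, n, d), (s, d, q)} (10 duplicate(s) eliminated).
σ[E ≠ m]: keep tuples satisfying E ≠ m → {(p, d, q), (q, n, d), (s, d, q)}
π_{E, A} gives {(d, p), (d, s), (n, q)}.

{(d, p), (d, s), (n, q)}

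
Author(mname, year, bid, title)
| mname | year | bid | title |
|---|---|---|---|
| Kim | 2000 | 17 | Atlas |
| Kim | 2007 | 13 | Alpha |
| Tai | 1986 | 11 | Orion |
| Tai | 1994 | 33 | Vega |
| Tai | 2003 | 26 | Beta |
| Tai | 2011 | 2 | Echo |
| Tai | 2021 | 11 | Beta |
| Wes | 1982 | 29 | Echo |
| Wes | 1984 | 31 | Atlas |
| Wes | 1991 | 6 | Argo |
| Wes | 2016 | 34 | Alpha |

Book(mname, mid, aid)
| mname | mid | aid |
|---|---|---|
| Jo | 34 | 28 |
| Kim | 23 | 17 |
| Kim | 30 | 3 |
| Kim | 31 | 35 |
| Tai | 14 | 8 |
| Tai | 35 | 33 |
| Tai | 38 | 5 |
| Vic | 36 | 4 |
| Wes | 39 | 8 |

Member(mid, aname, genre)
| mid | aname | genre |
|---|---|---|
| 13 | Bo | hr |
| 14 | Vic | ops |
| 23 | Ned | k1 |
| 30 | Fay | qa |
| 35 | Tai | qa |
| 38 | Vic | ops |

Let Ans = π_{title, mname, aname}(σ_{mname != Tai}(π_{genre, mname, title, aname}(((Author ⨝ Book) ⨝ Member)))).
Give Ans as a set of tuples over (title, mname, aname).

{(Alpha, Kim, Fay), (Alpha, Kim, Ned), (Atlas, Kim, Fay), (Atlas, Kim, Ned)}

Author ⋈ Book (natural join on mname): {(Kim, 2000, 17, Atlas, 23, 17), (Kim, 2000, 17, Atlas, 30, 3), (Kim, 2000, 17, Atlas, 31, 35), (Kim, 2007, 13, Alpha, 23, 17), (Kim, 2007, 13, Alpha, 30, 3), (Kim, 2007, 13, Alpha, 31, 35), (Tai, 1986, 11, Orion, 14, 8), (Tai, 1986, 11, Orion, 35, 33), (Tai, 1986, 11, Orion, 38, 5), (Tai, 1994, 33, Vega, 14, 8), (Tai, 1994, 33, Vega, 35, 33), (Tai, 1994, 33, Vega, 38, 5), (Tai, 2003, 26, Beta, 14, 8), (Tai, 2003, 26, Beta, 35, 33), (Tai, 2003, 26, Beta, 38, 5), (Tai, 2011, 2, Echo, 14, 8), (Tai, 2011, 2, Echo, 35, 33), (Tai, 2011, 2, Echo, 38, 5), (Tai, 2021, 11, Beta, 14, 8), (Tai, 2021, 11, Beta, 35, 33), (Tai, 2021, 11, Beta, 38, 5), (Wes, 1982, 29, Echo, 39, 8), (Wes, 1984, 31, Atlas, 39, 8), (Wes, 1991, 6, Argo, 39, 8), (Wes, 2016, 34, Alpha, 39, 8)}
(Author ⨝ Book) ⋈ Member (natural join on mid): {(Kim, 2000, 17, Atlas, 23, 17, Ned, k1), (Kim, 2000, 17, Atlas, 30, 3, Fay, qa), (Kim, 2007, 13, Alpha, 23, 17, Ned, k1), (Kim, 2007, 13, Alpha, 30, 3, Fay, qa), (Tai, 1986, 11, Orion, 14, 8, Vic, ops), (Tai, 1986, 11, Orion, 35, 33, Tai, qa), (Tai, 1986, 11, Orion, 38, 5, Vic, ops), (Tai, 1994, 33, Vega, 14, 8, Vic, ops), (Tai, 1994, 33, Vega, 35, 33, Tai, qa), (Tai, 1994, 33, Vega, 38, 5, Vic, ops), (Tai, 2003, 26, Beta, 14, 8, Vic, ops), (Tai, 2003, 26, Beta, 35, 33, Tai, qa), (Tai, 2003, 26, Beta, 38, 5, Vic, ops), (Tai, 2011, 2, Echo, 14, 8, Vic, ops), (Tai, 2011, 2, Echo, 35, 33, Tai, qa), (Tai, 2011, 2, Echo, 38, 5, Vic, ops), (Tai, 2021, 11, Beta, 14, 8, Vic, ops), (Tai, 2021, 11, Beta, 35, 33, Tai, qa), (Tai, 2021, 11, Beta, 38, 5, Vic, ops)}
π[genre, mname, title, aname]: project onto (genre, mname, title, aname) (7 duplicate(s) eliminated) → {(k1, Kim, Alpha, Ned), (k1, Kim, Atlas, Ned), (ops, Tai, Beta, Vic), (ops, Tai, Echo, Vic), (ops, Tai, Orion, Vic), (ops, Tai, Vega, Vic), (qa, Kim, Alpha, Fay), (qa, Kim, Atlas, Fay), (qa, Tai, Beta, Tai), (qa, Tai, Echo, Tai), (qa, Tai, Orion, Tai), (qa, Tai, Vega, Tai)}
Apply σ_{mname != Tai}; surviving tuples: {(k1, Kim, Alpha, Ned), (k1, Kim, Atlas, Ned), (qa, Kim, Alpha, Fay), (qa, Kim, Atlas, Fay)}
π[title, mname, aname]: project onto (title, mname, aname) → {(Alpha, Kim, Fay), (Alpha, Kim, Ned), (Atlas, Kim, Fay), (Atlas, Kim, Ned)}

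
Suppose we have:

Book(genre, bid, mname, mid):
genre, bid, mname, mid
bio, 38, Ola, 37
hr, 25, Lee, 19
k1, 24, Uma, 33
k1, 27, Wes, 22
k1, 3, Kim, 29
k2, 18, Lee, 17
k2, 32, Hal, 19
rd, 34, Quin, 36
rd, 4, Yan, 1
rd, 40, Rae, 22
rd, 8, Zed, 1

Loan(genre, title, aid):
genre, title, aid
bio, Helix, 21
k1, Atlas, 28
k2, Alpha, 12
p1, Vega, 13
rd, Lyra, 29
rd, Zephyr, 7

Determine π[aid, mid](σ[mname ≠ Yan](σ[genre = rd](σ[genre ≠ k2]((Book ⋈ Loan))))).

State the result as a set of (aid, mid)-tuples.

Joining Book and Loan on genre yields {(bio, 38, Ola, 37, Helix, 21), (k1, 24, Uma, 33, Atlas, 28), (k1, 27, Wes, 22, Atlas, 28), (k1, 3, Kim, 29, Atlas, 28), (k2, 18, Lee, 17, Alpha, 12), (k2, 32, Hal, 19, Alpha, 12), (rd, 34, Quin, 36, Lyra, 29), (rd, 34, Quin, 36, Zephyr, 7), (rd, 4, Yan, 1, Lyra, 29), (rd, 4, Yan, 1, Zephyr, 7), (rd, 40, Rae, 22, Lyra, 29), (rd, 40, Rae, 22, Zephyr, 7), (rd, 8, Zed, 1, Lyra, 29), (rd, 8, Zed, 1, Zephyr, 7)}.
Selection genre ≠ k2: {(bio, 38, Ola, 37, Helix, 21), (k1, 24, Uma, 33, Atlas, 28), (k1, 27, Wes, 22, Atlas, 28), (k1, 3, Kim, 29, Atlas, 28), (rd, 34, Quin, 36, Lyra, 29), (rd, 34, Quin, 36, Zephyr, 7), (rd, 4, Yan, 1, Lyra, 29), (rd, 4, Yan, 1, Zephyr, 7), (rd, 40, Rae, 22, Lyra, 29), (rd, 40, Rae, 22, Zephyr, 7), (rd, 8, Zed, 1, Lyra, 29), (rd, 8, Zed, 1, Zephyr, 7)}
Selection genre = rd: {(rd, 34, Quin, 36, Lyra, 29), (rd, 34, Quin, 36, Zephyr, 7), (rd, 4, Yan, 1, Lyra, 29), (rd, 4, Yan, 1, Zephyr, 7), (rd, 40, Rae, 22, Lyra, 29), (rd, 40, Rae, 22, Zephyr, 7), (rd, 8, Zed, 1, Lyra, 29), (rd, 8, Zed, 1, Zephyr, 7)}
Selection mname ≠ Yan: {(rd, 34, Quin, 36, Lyra, 29), (rd, 34, Quin, 36, Zephyr, 7), (rd, 40, Rae, 22, Lyra, 29), (rd, 40, Rae, 22, Zephyr, 7), (rd, 8, Zed, 1, Lyra, 29), (rd, 8, Zed, 1, Zephyr, 7)}
Projecting to aid, mid: {(29, 1), (29, 22), (29, 36), (7, 1), (7, 22), (7, 36)}

{(29, 1), (29, 22), (29, 36), (7, 1), (7, 22), (7, 36)}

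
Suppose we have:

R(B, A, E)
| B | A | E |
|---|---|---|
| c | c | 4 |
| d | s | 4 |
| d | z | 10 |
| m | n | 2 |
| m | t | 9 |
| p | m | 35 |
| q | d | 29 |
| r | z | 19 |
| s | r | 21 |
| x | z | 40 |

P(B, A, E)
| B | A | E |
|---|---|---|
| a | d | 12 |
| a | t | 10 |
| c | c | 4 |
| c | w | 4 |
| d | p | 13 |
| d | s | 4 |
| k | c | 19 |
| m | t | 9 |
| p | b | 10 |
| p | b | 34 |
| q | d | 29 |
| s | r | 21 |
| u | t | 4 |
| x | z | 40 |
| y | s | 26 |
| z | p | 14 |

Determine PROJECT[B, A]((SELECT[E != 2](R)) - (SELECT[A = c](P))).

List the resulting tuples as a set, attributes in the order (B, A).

Filtering on E != 2 leaves {(c, c, 4), (d, s, 4), (d, z, 10), (m, t, 9), (p, m, 35), (q, d, 29), (r, z, 19), (s, r, 21), (x, z, 40)}.
Filtering on A = c leaves {(c, c, 4), (k, c, 19)}.
Set difference of the two operands is {(d, s, 4), (d, z, 10), (m, t, 9), (p, m, 35), (q, d, 29), (r, z, 19), (s, r, 21), (x, z, 40)}.
π[B, A]: project onto (B, A) → {(d, s), (d, z), (m, t), (p, m), (q, d), (r, z), (s, r), (x, z)}

{(d, s), (d, z), (m, t), (p, m), (q, d), (r, z), (s, r), (x, z)}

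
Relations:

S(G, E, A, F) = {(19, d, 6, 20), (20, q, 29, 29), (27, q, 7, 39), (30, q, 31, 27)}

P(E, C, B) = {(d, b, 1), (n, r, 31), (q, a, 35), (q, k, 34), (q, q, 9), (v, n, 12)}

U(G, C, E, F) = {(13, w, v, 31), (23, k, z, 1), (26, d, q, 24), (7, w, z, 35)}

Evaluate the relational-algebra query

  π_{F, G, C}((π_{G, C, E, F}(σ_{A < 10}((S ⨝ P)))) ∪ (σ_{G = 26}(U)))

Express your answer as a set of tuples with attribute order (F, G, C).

Joining S and P on E yields {(19, d, 6, 20, b, 1), (20, q, 29, 29, a, 35), (20, q, 29, 29, k, 34), (20, q, 29, 29, q, 9), (27, q, 7, 39, a, 35), (27, q, 7, 39, k, 34), (27, q, 7, 39, q, 9), (30, q, 31, 27, a, 35), (30, q, 31, 27, k, 34), (30, q, 31, 27, q, 9)}.
Selection A < 10: {(19, d, 6, 20, b, 1), (27, q, 7, 39, a, 35), (27, q, 7, 39, k, 34), (27, q, 7, 39, q, 9)}
Projecting to G, C, E, F: {(19, b, d, 20), (27, a, q, 39), (27, k, q, 39), (27, q, q, 39)}
Selection G = 26: {(26, d, q, 24)}
Union: {(19, b, d, 20), (27, a, q, 39), (27, k, q, 39), (27, q, q, 39)} with {(26, d, q, 24)} → {(19, b, d, 20), (26, d, q, 24), (27, a, q, 39), (27, k, q, 39), (27, q, q, 39)}
Projecting to F, G, C: {(20, 19, b), (24, 26, d), (39, 27, a), (39, 27, k), (39, 27, q)}

{(20, 19, b), (24, 26, d), (39, 27, a), (39, 27, k), (39, 27, q)}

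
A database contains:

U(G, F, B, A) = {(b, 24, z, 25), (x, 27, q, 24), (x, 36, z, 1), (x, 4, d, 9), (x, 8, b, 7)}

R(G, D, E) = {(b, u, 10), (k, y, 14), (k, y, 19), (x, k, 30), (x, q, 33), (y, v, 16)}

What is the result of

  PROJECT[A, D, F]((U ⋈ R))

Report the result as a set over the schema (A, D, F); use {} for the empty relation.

{(1, k, 36), (1, q, 36), (24, k, 27), (24, q, 27), (25, u, 24), (7, k, 8), (7, q, 8), (9, k, 4), (9, q, 4)}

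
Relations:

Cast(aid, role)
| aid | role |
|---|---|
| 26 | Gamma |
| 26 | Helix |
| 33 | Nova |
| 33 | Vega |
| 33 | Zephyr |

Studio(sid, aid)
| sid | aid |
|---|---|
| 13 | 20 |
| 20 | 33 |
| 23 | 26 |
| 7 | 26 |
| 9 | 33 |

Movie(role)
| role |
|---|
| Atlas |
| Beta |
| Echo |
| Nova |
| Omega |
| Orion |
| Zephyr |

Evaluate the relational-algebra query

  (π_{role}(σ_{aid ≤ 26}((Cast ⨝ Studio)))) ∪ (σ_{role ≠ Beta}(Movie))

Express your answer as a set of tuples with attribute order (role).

{Atlas, Echo, Gamma, Helix, Nova, Omega, Orion, Zephyr}

Joining Cast and Studio on aid yields {(26, Gamma, 23), (26, Gamma, 7), (26, Helix, 23), (26, Helix, 7), (33, Nova, 20), (33, Nova, 9), (33, Vega, 20), (33, Vega, 9), (33, Zephyr, 20), (33, Zephyr, 9)}.
Apply σ_{aid ≤ 26}; surviving tuples: {(26, Gamma, 23), (26, Gamma, 7), (26, Helix, 23), (26, Helix, 7)}
Projecting to role (2 duplicate(s) eliminated): {Gamma, Helix}
Apply σ_{role ≠ Beta}; surviving tuples: {Atlas, Echo, Nova, Omega, Orion, Zephyr}
Union: {Gamma, Helix} with {Atlas, Echo, Nova, Omega, Orion, Zephyr} → {Atlas, Echo, Gamma, Helix, Nova, Omega, Orion, Zephyr}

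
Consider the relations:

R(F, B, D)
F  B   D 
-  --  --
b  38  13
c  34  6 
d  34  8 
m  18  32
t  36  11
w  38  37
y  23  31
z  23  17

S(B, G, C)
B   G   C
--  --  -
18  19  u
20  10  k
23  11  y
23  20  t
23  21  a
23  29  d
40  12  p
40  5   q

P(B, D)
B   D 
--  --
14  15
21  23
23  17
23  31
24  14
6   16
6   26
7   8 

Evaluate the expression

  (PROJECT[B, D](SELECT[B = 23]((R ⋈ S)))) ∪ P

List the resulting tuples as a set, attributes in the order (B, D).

{(14, 15), (21, 23), (23, 17), (23, 31), (24, 14), (6, 16), (6, 26), (7, 8)}

Natural join on B: {(m, 18, 32, 19, u), (y, 23, 31, 11, y), (y, 23, 31, 20, t), (y, 23, 31, 21, a), (y, 23, 31, 29, d), (z, 23, 17, 11, y), (z, 23, 17, 20, t), (z, 23, 17, 21, a), (z, 23, 17, 29, d)}
Apply σ_{B = 23}; surviving tuples: {(y, 23, 31, 11, y), (y, 23, 31, 20, t), (y, 23, 31, 21, a), (y, 23, 31, 29, d), (z, 23, 17, 11, y), (z, 23, 17, 20, t), (z, 23, 17, 21, a), (z, 23, 17, 29, d)}
Projecting to B, D (6 duplicate(s) eliminated): {(23, 17), (23, 31)}
Union: {(23, 17), (23, 31)} with {(14, 15), (21, 23), (23, 17), (23, 31), (24, 14), (6, 16), (6, 26), (7, 8)} → {(14, 15), (21, 23), (23, 17), (23, 31), (24, 14), (6, 16), (6, 26), (7, 8)}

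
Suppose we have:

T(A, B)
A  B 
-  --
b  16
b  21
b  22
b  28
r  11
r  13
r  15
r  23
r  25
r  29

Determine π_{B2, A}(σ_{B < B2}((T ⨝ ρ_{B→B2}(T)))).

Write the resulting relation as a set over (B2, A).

ρ[B→B2]: schema becomes (A, B2); tuples unchanged.
Joining T and ρ_{B→B2}(T) on A yields {(b, 16, 16), (b, 16, 21), (b, 16, 22), (b, 16, 28), (b, 21, 16), (b, 21, 21), (b, 21, 22), (b, 21, 28), (b, 22, 16), (b, 22, 21), (b, 22, 22), (b, 22, 28), (b, 28, 16), (b, 28, 21), (b, 28, 22), (b, 28, 28), (r, 11, 11), (r, 11, 13), (r, 11, 15), (r, 11, 23), (r, 11, 25), (r, 11, 29), (r, 13, 11), (r, 13, 13), (r, 13, 15), (r, 13, 23), (r, 13, 25), (r, 13, 29), (r, 15, 11), (r, 15, 13), (r, 15, 15), (r, 15, 23), (r, 15, 25), (r, 15, 29), (r, 23, 11), (r, 23, 13), (r, 23, 15), (r, 23, 23), (r, 23, 25), (r, 23, 29), (r, 25, 11), (r, 25, 13), (r, 25, 15), (r, 25, 23), (r, 25, 25), (r, 25, 29), (r, 29, 11), (r, 29, 13), (r, 29, 15), (r, 29, 23), (r, 29, 25), (r, 29, 29)}.
Filtering on B < B2 leaves {(b, 16, 21), (b, 16, 22), (b, 16, 28), (b, 21, 22), (b, 21, 28), (b, 22, 28), (r, 11, 13), (r, 11, 15), (r, 11, 23), (r, 11, 25), (r, 11, 29), (r, 13, 15), (r, 13, 23), (r, 13, 25), (r, 13, 29), (r, 15, 23), (r, 15, 25), (r, 15, 29), (r, 23, 25), (r, 23, 29), (r, 25, 29)}.
π[B2, A]: project onto (B2, A) (13 duplicate(s) eliminated) → {(13, r), (15, r), (21, b), (22, b), (23, r), (25, r), (28, b), (29, r)}

{(13, r), (15, r), (21, b), (22, b), (23, r), (25, r), (28, b), (29, r)}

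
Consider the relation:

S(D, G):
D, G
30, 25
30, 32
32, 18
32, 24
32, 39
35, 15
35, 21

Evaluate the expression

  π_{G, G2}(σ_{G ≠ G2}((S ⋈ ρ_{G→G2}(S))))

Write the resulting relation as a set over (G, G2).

ρ[G→G2]: schema becomes (D, G2); tuples unchanged.
S ⋈ ρ_{G→G2}(S) (natural join on D): {(30, 25, 25), (30, 25, 32), (30, 32, 25), (30, 32, 32), (32, 18, 18), (32, 18, 24), (32, 18, 39), (32, 24, 18), (32, 24, 24), (32, 24, 39), (32, 39, 18), (32, 39, 24), (32, 39, 39), (35, 15, 15), (35, 15, 21), (35, 21, 15), (35, 21, 21)}
Filtering on G ≠ G2 leaves {(30, 25, 32), (30, 32, 25), (32, 18, 24), (32, 18, 39), (32, 24, 18), (32, 24, 39), (32, 39, 18), (32, 39, 24), (35, 15, 21), (35, 21, 15)}.
π[G, G2]: project onto (G, G2) → {(15, 21), (18, 24), (18, 39), (21, 15), (24, 18), (24, 39), (25, 32), (32, 25), (39, 18), (39, 24)}

{(15, 21), (18, 24), (18, 39), (21, 15), (24, 18), (24, 39), (25, 32), (32, 25), (39, 18), (39, 24)}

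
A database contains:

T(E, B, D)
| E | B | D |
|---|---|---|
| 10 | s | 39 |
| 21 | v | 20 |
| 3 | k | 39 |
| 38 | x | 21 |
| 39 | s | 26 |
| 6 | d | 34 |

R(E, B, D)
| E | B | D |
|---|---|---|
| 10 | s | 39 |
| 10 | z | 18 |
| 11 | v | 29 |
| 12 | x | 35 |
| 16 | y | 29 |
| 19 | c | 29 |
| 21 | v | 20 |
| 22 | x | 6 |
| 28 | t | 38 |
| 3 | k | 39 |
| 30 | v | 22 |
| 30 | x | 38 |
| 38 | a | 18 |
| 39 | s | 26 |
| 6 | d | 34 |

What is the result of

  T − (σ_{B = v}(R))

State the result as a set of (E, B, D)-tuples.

Selection B = v: {(11, v, 29), (21, v, 20), (30, v, 22)}
Difference: {(10, s, 39), (21, v, 20), (3, k, 39), (38, x, 21), (39, s, 26), (6, d, 34)} with {(11, v, 29), (21, v, 20), (30, v, 22)} → {(10, s, 39), (3, k, 39), (38, x, 21), (39, s, 26), (6, d, 34)}

{(10, s, 39), (3, k, 39), (38, x, 21), (39, s, 26), (6, d, 34)}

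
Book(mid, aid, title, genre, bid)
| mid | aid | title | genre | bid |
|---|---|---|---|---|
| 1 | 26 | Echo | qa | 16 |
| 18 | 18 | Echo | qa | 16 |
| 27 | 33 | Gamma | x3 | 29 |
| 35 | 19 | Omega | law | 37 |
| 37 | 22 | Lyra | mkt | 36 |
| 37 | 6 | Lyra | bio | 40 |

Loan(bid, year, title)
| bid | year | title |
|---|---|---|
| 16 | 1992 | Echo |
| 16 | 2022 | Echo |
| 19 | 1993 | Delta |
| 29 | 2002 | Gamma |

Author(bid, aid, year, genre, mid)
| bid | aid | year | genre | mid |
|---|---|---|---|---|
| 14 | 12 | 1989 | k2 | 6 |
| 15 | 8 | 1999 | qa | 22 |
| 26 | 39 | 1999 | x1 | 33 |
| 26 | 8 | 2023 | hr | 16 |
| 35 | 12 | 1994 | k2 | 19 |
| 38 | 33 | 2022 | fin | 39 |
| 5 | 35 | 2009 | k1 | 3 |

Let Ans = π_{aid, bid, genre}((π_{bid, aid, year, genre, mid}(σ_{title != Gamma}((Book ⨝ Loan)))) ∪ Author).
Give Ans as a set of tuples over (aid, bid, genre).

{(12, 14, k2), (12, 35, k2), (18, 16, qa), (26, 16, qa), (33, 38, fin), (35, 5, k1), (39, 26, x1), (8, 15, qa), (8, 26, hr)}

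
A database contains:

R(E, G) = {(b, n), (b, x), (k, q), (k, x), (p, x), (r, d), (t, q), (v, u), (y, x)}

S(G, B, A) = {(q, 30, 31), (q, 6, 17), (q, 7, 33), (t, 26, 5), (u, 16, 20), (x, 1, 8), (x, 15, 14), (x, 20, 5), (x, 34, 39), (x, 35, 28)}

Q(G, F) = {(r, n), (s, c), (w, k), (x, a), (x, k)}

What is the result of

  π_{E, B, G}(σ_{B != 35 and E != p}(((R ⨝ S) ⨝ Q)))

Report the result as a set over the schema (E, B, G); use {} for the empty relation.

Natural join on G: {(b, x, 1, 8), (b, x, 15, 14), (b, x, 20, 5), (b, x, 34, 39), (b, x, 35, 28), (k, q, 30, 31), (k, q, 6, 17), (k, q, 7, 33), (k, x, 1, 8), (k, x, 15, 14), (k, x, 20, 5), (k, x, 34, 39), (k, x, 35, 28), (p, x, 1, 8), (p, x, 15, 14), (p, x, 20, 5), (p, x, 34, 39), (p, x, 35, 28), (t, q, 30, 31), (t, q, 6, 17), (t, q, 7, 33), (v, u, 16, 20), (y, x, 1, 8), (y, x, 15, 14), (y, x, 20, 5), (y, x, 34, 39), (y, x, 35, 28)}
Natural join on G: {(b, x, 1, 8, a), (b, x, 1, 8, k), (b, x, 15, 14, a), (b, x, 15, 14, k), (b, x, 20, 5, a), (b, x, 20, 5, k), (b, x, 34, 39, a), (b, x, 34, 39, k), (b, x, 35, 28, a), (b, x, 35, 28, k), (k, x, 1, 8, a), (k, x, 1, 8, k), (k, x, 15, 14, a), (k, x, 15, 14, k), (k, x, 20, 5, a), (k, x, 20, 5, k), (k, x, 34, 39, a), (k, x, 34, 39, k), (k, x, 35, 28, a), (k, x, 35, 28, k), (p, x, 1, 8, a), (p, x, 1, 8, k), (p, x, 15, 14, a), (p, x, 15, 14, k), (p, x, 20, 5, a), (p, x, 20, 5, k), (p, x, 34, 39, a), (p, x, 34, 39, k), (p, x, 35, 28, a), (p, x, 35, 28, k), (y, x, 1, 8, a), (y, x, 1, 8, k), (y, x, 15, 14, a), (y, x, 15, 14, k), (y, x, 20, 5, a), (y, x, 20, 5, k), (y, x, 34, 39, a), (y, x, 34, 39, k), (y, x, 35, 28, a), (y, x, 35, 28, k)}
σ[B != 35 and E != p]: keep tuples satisfying B != 35 and E != p → {(b, x, 1, 8, a), (b, x, 1, 8, k), (b, x, 15, 14, a), (b, x, 15, 14, k), (b, x, 20, 5, a), (b, x, 20, 5, k), (b, x, 34, 39, a), (b, x, 34, 39, k), (k, x, 1, 8, a), (k, x, 1, 8, k), (k, x, 15, 14, a), (k, x, 15, 14, k), (k, x, 20, 5, a), (k, x, 20, 5, k), (k, x, 34, 39, a), (k, x, 34, 39, k), (y, x, 1, 8, a), (y, x, 1, 8, k), (y, x, 15, 14, a), (y, x, 15, 14, k), (y, x, 20, 5, a), (y, x, 20, 5, k), (y, x, 34, 39, a), (y, x, 34, 39, k)}
π_{E, B, G} gives {(b, 1, x), (b, 15, x), (b, 20, x), (b, 34, x), (k, 1, x), (k, 15, x), (k, 20, x), (k, 34, x), (y, 1, x), (y, 15, x), (y, 20, x), (y, 34, x)} (12 duplicate(s) eliminated).

{(b, 1, x), (b, 15, x), (b, 20, x), (b, 34, x), (k, 1, x), (k, 15, x), (k, 20, x), (k, 34, x), (y, 1, x), (y, 15, x), (y, 20, x), (y, 34, x)}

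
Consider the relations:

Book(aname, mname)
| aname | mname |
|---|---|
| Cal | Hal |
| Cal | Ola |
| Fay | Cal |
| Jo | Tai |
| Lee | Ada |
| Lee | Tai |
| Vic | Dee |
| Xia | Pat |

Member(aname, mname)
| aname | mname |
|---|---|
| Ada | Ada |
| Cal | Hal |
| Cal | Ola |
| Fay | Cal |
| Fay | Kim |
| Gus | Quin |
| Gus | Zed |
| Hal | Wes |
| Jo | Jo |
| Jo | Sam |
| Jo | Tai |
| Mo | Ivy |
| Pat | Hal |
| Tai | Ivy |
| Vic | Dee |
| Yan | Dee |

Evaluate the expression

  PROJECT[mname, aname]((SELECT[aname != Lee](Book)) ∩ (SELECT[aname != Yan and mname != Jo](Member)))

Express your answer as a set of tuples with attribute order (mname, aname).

{(Cal, Fay), (Dee, Vic), (Hal, Cal), (Ola, Cal), (Tai, Jo)}

Apply σ_{aname != Lee}; surviving tuples: {(Cal, Hal), (Cal, Ola), (Fay, Cal), (Jo, Tai), (Vic, Dee), (Xia, Pat)}
Apply σ_{aname != Yan and mname != Jo}; surviving tuples: {(Ada, Ada), (Cal, Hal), (Cal, Ola), (Fay, Cal), (Fay, Kim), (Gus, Quin), (Gus, Zed), (Hal, Wes), (Jo, Sam), (Jo, Tai), (Mo, Ivy), (Pat, Hal), (Tai, Ivy), (Vic, Dee)}
Taking the intersection: {(Cal, Hal), (Cal, Ola), (Fay, Cal), (Jo, Tai), (Vic, Dee)}
Keep only column(s) mname, aname: {(Cal, Fay), (Dee, Vic), (Hal, Cal), (Ola, Cal), (Tai, Jo)}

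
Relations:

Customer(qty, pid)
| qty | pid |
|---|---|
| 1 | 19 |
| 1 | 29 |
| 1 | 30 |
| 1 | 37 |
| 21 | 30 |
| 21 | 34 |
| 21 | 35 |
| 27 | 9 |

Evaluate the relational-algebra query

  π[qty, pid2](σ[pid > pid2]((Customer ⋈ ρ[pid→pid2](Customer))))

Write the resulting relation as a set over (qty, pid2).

ρ[pid→pid2]: schema becomes (qty, pid2); tuples unchanged.
Customer ⋈ ρ[pid→pid2](Customer) (natural join on qty): {(1, 19, 19), (1, 19, 29), (1, 19, 30), (1, 19, 37), (1, 29, 19), (1, 29, 29), (1, 29, 30), (1, 29, 37), (1, 30, 19), (1, 30, 29), (1, 30, 30), (1, 30, 37), (1, 37, 19), (1, 37, 29), (1, 37, 30), (1, 37, 37), (21, 30, 30), (21, 30, 34), (21, 30, 35), (21, 34, 30), (21, 34, 34), (21, 34, 35), (21, 35, 30), (21, 35, 34), (21, 35, 35), (27, 9, 9)}
Selection pid > pid2: {(1, 29, 19), (1, 30, 19), (1, 30, 29), (1, 37, 19), (1, 37, 29), (1, 37, 30), (21, 34, 30), (21, 35, 30), (21, 35, 34)}
π_{qty, pid2} gives {(1, 19), (1, 29), (1, 30), (21, 30), (21, 34)} (4 duplicate(s) eliminated).

{(1, 19), (1, 29), (1, 30), (21, 30), (21, 34)}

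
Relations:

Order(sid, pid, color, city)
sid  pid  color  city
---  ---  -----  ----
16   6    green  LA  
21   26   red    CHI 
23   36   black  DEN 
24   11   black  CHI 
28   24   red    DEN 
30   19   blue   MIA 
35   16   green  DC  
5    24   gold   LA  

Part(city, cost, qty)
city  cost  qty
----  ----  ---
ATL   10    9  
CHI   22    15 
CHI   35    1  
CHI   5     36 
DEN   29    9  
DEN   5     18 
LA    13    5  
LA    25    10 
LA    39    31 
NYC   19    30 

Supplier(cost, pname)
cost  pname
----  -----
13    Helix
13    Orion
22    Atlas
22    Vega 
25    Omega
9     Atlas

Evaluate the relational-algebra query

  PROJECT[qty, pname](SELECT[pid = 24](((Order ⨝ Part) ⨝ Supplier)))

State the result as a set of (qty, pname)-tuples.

{(10, Omega), (5, Helix), (5, Orion)}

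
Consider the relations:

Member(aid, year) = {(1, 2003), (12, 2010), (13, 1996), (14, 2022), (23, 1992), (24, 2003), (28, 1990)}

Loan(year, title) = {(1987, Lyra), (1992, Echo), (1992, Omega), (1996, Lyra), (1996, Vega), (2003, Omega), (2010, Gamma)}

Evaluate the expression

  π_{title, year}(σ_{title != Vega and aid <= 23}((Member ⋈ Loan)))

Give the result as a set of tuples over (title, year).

Joining Member and Loan on year yields {(1, 2003, Omega), (12, 2010, Gamma), (13, 1996, Lyra), (13, 1996, Vega), (23, 1992, Echo), (23, 1992, Omega), (24, 2003, Omega)}.
Filtering on title != Vega and aid <= 23 leaves {(1, 2003, Omega), (12, 2010, Gamma), (13, 1996, Lyra), (23, 1992, Echo), (23, 1992, Omega)}.
π_{title, year} gives {(Echo, 1992), (Gamma, 2010), (Lyra, 1996), (Omega, 1992), (Omega, 2003)}.

{(Echo, 1992), (Gamma, 2010), (Lyra, 1996), (Omega, 1992), (Omega, 2003)}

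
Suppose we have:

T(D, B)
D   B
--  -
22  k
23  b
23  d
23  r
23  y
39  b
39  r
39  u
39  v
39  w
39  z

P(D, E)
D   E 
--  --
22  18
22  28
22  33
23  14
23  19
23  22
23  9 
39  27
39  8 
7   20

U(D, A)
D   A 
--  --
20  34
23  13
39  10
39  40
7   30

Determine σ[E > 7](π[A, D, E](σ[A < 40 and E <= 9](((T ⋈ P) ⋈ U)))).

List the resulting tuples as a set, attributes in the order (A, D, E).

{(10, 39, 8), (13, 23, 9)}

Natural join on D: {(22, k, 18), (22, k, 28), (22, k, 33), (23, b, 14), (23, b, 19), (23, b, 22), (23, b, 9), (23, d, 14), (23, d, 19), (23, d, 22), (23, d, 9), (23, r, 14), (23, r, 19), (23, r, 22), (23, r, 9), (23, y, 14), (23, y, 19), (23, y, 22), (23, y, 9), (39, b, 27), (39, b, 8), (39, r, 27), (39, r, 8), (39, u, 27), (39, u, 8), (39, v, 27), (39, v, 8), (39, w, 27), (39, w, 8), (39, z, 27), (39, z, 8)}
Natural join on D: {(23, b, 14, 13), (23, b, 19, 13), (23, b, 22, 13), (23, b, 9, 13), (23, d, 14, 13), (23, d, 19, 13), (23, d, 22, 13), (23, d, 9, 13), (23, r, 14, 13), (23, r, 19, 13), (23, r, 22, 13), (23, r, 9, 13), (23, y, 14, 13), (23, y, 19, 13), (23, y, 22, 13), (23, y, 9, 13), (39, b, 27, 10), (39, b, 27, 40), (39, b, 8, 10), (39, b, 8, 40), (39, r, 27, 10), (39, r, 27, 40), (39, r, 8, 10), (39, r, 8, 40), (39, u, 27, 10), (39, u, 27, 40), (39, u, 8, 10), (39, u, 8, 40), (39, v, 27, 10), (39, v, 27, 40), (39, v, 8, 10), (39, v, 8, 40), (39, w, 27, 10), (39, w, 27, 40), (39, w, 8, 10), (39, w, 8, 40), (39, z, 27, 10), (39, z, 27, 40), (39, z, 8, 10), (39, z, 8, 40)}
Apply σ_{A < 40 and E <= 9}; surviving tuples: {(23, b, 9, 13), (23, d, 9, 13), (23, r, 9, 13), (23, y, 9, 13), (39, b, 8, 10), (39, r, 8, 10), (39, u, 8, 10), (39, v, 8, 10), (39, w, 8, 10), (39, z, 8, 10)}
Projecting to A, D, E (8 duplicate(s) eliminated): {(10, 39, 8), (13, 23, 9)}
Apply σ_{E > 7}; surviving tuples: {(10, 39, 8), (13, 23, 9)}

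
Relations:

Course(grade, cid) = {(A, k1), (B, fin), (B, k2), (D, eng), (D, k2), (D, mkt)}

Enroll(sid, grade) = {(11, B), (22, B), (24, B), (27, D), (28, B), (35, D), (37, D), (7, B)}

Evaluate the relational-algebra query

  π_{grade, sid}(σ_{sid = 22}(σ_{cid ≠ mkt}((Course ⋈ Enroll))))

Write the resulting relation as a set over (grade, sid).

{(B, 22)}

Natural join on grade: {(B, fin, 11), (B, fin, 22), (B, fin, 24), (B, fin, 28), (B, fin, 7), (B, k2, 11), (B, k2, 22), (B, k2, 24), (B, k2, 28), (B, k2, 7), (D, eng, 27), (D, eng, 35), (D, eng, 37), (D, k2, 27), (D, k2, 35), (D, k2, 37), (D, mkt, 27), (D, mkt, 35), (D, mkt, 37)}
Filtering on cid ≠ mkt leaves {(B, fin, 11), (B, fin, 22), (B, fin, 24), (B, fin, 28), (B, fin, 7), (B, k2, 11), (B, k2, 22), (B, k2, 24), (B, k2, 28), (B, k2, 7), (D, eng, 27), (D, eng, 35), (D, eng, 37), (D, k2, 27), (D, k2, 35), (D, k2, 37)}.
Filtering on sid = 22 leaves {(B, fin, 22), (B, k2, 22)}.
π[grade, sid]: project onto (grade, sid) (1 duplicate(s) eliminated) → {(B, 22)}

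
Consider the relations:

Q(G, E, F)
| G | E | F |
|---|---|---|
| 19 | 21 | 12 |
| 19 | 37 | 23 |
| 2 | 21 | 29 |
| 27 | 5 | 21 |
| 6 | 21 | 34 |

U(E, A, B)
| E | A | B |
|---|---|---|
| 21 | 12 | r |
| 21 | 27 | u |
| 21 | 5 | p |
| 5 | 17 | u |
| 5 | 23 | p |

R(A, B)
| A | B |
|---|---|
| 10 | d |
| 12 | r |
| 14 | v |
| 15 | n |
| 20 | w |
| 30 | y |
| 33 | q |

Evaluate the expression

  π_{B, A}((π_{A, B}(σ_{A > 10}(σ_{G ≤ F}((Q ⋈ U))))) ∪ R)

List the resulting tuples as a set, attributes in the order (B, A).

{(d, 10), (n, 15), (q, 33), (r, 12), (u, 27), (v, 14), (w, 20), (y, 30)}

Natural join on E: {(19, 21, 12, 12, r), (19, 21, 12, 27, u), (19, 21, 12, 5, p), (2, 21, 29, 12, r), (2, 21, 29, 27, u), (2, 21, 29, 5, p), (27, 5, 21, 17, u), (27, 5, 21, 23, p), (6, 21, 34, 12, r), (6, 21, 34, 27, u), (6, 21, 34, 5, p)}
Filtering on G ≤ F leaves {(2, 21, 29, 12, r), (2, 21, 29, 27, u), (2, 21, 29, 5, p), (6, 21, 34, 12, r), (6, 21, 34, 27, u), (6, 21, 34, 5, p)}.
Filtering on A > 10 leaves {(2, 21, 29, 12, r), (2, 21, 29, 27, u), (6, 21, 34, 12, r), (6, 21, 34, 27, u)}.
π[A, B]: project onto (A, B) (2 duplicate(s) eliminated) → {(12, r), (27, u)}
Union: {(12, r), (27, u)} with {(10, d), (12, r), (14, v), (15, n), (20, w), (30, y), (33, q)} → {(10, d), (12, r), (14, v), (15, n), (20, w), (27, u), (30, y), (33, q)}
π[B, A]: project onto (B, A) → {(d, 10), (n, 15), (q, 33), (r, 12), (u, 27), (v, 14), (w, 20), (y, 30)}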